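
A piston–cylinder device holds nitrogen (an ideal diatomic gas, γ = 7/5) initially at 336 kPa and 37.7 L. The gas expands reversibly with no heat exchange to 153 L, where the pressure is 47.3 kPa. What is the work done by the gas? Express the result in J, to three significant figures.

Adiabatic: W = (P₁V₁ − P₂V₂)/(γ − 1) with γ = 7/5.
P₁V₁ = 12667 J, P₂V₂ = 7237 J.
W = (12667 − 7237) / 0.4 = 13576 J.

W ≈ 13600 J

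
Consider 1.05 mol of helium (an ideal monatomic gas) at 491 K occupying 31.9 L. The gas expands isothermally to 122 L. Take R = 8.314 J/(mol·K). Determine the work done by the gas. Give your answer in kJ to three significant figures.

Isothermal: W = nRT ln(V₂/V₁).
W = (1.05)(8.314)(491) × ln(122/31.9)
  = 4286 × 1.341
W_by_gas = 5750 J.

W ≈ 5.75 kJ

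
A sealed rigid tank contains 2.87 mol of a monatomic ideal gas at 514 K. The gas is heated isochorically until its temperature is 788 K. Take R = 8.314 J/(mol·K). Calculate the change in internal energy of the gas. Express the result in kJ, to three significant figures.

ΔU ≈ 9.81 kJ

Constant volume ⇒ W = 0, so Q = ΔU = nCᵥΔT with Cᵥ = 3R/2 = 12.47 J/(mol·K).
ΔU = (2.87)(12.47)(788 − 514) = 9807 J.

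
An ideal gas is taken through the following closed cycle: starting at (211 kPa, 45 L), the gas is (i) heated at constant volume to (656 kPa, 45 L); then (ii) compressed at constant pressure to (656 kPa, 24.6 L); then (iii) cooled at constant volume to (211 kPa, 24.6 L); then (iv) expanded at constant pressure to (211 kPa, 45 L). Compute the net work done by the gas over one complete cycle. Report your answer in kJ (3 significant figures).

Constant-volume legs do no work.
W(ii) = (656)(24.6 − 45) = -13382 J; W(iv) = (211)(45 − 24.6) = 4304 J.
W_net = -13382 + 4304 = -9078 J (the counter-clockwise enclosed area).

W_net ≈ -9.08 kJ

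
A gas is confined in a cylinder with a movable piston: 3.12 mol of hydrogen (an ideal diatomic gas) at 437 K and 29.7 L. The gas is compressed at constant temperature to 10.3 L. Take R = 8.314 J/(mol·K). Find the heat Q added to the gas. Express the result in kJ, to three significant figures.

Isothermal ⇒ ΔU = 0, so Q = W = nRT ln(V₂/V₁).
Q = (3.12)(8.314)(437) ln(10.3/29.7) = 11336 × -1.059 = -12004 J.

Q ≈ -12.0 kJ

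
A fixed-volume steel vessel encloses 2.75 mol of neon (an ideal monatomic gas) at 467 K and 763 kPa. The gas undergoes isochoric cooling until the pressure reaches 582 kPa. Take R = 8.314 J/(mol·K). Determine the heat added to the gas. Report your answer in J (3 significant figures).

Constant volume ⇒ W = 0, so Q = ΔU = nCᵥΔT with Cᵥ = 3R/2 = 12.47 J/(mol·K).
At constant V, T₂/T₁ = P₂/P₁ ⇒ ΔT = T₁(P₂/P₁ − 1) = 467·(582/763 − 1) = -110.8 K.
ΔU = (2.75)(12.47)(-110.8) = -3799 J.

Q ≈ -3800 J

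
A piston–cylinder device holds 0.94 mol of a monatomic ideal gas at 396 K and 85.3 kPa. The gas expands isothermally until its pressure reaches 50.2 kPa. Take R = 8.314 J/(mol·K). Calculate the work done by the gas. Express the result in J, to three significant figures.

W ≈ 1640 J

Isothermal process: W = nRT ln(V₂/V₁) = nRT ln(P₁/P₂).
W = (0.94)(8.314)(396) × ln(85.3/50.2)
  = 3095 × ln(1.699) = 3095 × 0.5302
W_by_gas = 1641 J.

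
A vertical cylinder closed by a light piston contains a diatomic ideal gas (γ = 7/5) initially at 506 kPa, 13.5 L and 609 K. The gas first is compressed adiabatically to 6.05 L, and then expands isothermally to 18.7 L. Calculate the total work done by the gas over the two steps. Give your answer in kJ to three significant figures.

Step 1 (adiabatic): W = (P₁V₁ − P₂V₂)/(γ−1) = (6831 − 9417)/0.4 = -6465 J.
After step 1: P = 1557 kPa, V = 6.05 L, T = 839.6 K.
Step 2 (isothermal): W = P₁V₁ ln(V₂/V₁) = (9417) ln(18.7/6.05) = 10627 J.
W_total = -6465 + 10627 = 4162 J.

W_total ≈ 4.16 kJ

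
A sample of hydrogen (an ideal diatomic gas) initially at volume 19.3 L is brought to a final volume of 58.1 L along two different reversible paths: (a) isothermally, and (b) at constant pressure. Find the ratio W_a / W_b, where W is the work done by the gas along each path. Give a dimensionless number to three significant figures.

Path (a) isothermal: W = P₁V₁ ln(V₂/V₁) → W_a/(P₁V₁) = 1.102.
Path (b) isobaric: W = P₁(V₂ − V₁) → W_b/(P₁V₁) = 2.01.
W_a / W_b = 1.102 / 2.01 = 0.5482.

W_a / W_b ≈ 0.548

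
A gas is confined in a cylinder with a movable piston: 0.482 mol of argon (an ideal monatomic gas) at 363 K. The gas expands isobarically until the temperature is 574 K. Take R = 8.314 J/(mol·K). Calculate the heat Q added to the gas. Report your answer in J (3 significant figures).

Isobaric: W = nRΔT = (0.482)(8.314)(211) = 845.6 J.
ΔU = nCᵥΔT with Cᵥ = 3R/2: ΔU = (0.482)(12.47)(211) = 1268 J.
Q = ΔU + W = 1268 + 845.6 = 2114 J.

Q ≈ 2110 J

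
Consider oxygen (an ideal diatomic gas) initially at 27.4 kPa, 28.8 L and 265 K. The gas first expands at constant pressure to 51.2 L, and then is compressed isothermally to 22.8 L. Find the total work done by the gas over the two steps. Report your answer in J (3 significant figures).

W_total ≈ -521 J

Step 1 (isobaric): W = PΔV = (27.4 kPa)(51.2 − 28.8 L) = 613.8 J.
After step 1: P = 27.4 kPa, V = 51.2 L, T = 471.1 K.
Step 2 (isothermal): W = P₁V₁ ln(V₂/V₁) = (1403) ln(22.8/51.2) = -1135 J.
W_total = 613.8 − 1135 = -521.1 J.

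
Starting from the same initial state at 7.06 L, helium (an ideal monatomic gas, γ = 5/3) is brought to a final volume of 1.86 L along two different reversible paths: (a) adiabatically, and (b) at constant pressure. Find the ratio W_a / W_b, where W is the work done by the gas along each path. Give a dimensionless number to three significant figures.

W_a / W_b ≈ 2.92

Path (a) adiabatic: W = P₁V₁(1 − (V₁/V₂)^(γ−1))/(γ−1) → W_a/(P₁V₁) = -2.15.
Path (b) isobaric: W = P₁(V₂ − V₁) → W_b/(P₁V₁) = -0.7365.
W_a / W_b = -2.15 / -0.7365 = 2.919.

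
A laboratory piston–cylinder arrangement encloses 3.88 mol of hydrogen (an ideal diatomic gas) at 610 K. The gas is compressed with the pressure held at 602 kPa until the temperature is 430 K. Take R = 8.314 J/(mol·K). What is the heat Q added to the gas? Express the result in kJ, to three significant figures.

Q ≈ -20.3 kJ

Isobaric: W = nRΔT = (3.88)(8.314)(-180) = -5806 J.
ΔU = nCᵥΔT with Cᵥ = 5R/2: ΔU = (3.88)(20.79)(-180) = -14516 J.
Q = ΔU + W = -14516 − 5806 = -20323 J.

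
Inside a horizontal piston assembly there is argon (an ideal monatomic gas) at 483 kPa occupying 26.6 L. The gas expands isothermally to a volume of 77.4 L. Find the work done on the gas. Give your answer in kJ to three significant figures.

W ≈ -13.7 kJ

Isothermal: W = nRT ln(V₂/V₁) = P₁V₁ ln(V₂/V₁).
P₁V₁ = (483 kPa)(26.6 L) = 12848 J.
W = 12848 × ln(77.4/26.6) = 12848 × 1.068
W_by_gas = 13722 J; work on gas = −W_by = -13722 J.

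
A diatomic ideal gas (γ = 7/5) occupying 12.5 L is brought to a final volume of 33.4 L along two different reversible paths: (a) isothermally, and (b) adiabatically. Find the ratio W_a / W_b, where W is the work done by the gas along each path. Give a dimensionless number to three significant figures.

Path (a) isothermal: W = P₁V₁ ln(V₂/V₁) → W_a/(P₁V₁) = 0.9828.
Path (b) adiabatic: W = P₁V₁(1 − (V₁/V₂)^(γ−1))/(γ−1) → W_b/(P₁V₁) = 0.8126.
W_a / W_b = 0.9828 / 0.8126 = 1.209.

W_a / W_b ≈ 1.21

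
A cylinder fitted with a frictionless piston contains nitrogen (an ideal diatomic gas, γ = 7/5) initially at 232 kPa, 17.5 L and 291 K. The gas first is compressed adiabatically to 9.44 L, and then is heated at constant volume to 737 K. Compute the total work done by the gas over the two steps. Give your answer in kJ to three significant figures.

W_total ≈ -2.84 kJ

Step 1 (adiabatic): W = (P₁V₁ − P₂V₂)/(γ−1) = (4060 − 5197)/0.4 = -2842 J.
Step 2 (isochoric): W = 0 (constant volume).
W_total = -2842 + 0 = -2842 J.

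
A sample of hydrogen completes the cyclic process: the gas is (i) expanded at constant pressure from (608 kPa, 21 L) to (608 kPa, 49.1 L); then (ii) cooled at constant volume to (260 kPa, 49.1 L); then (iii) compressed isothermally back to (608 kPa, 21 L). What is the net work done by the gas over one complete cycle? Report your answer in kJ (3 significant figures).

W_net ≈ 6.24 kJ

Leg (i): W = PΔV = (608)(49.1 − 21) = 17085 J.
Leg (ii): W = 0.
Leg (iii): W = PᵢVᵢ ln(V_f/Vᵢ) = (12766) ln(21/49.1) = -10843 J.
W_net = 17085 − 10843 = 6242 J.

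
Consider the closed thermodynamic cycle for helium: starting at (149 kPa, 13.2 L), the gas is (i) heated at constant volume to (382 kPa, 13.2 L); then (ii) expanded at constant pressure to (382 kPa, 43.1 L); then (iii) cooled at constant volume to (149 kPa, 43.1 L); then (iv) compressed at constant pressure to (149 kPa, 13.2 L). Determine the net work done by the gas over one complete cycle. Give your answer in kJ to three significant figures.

W_net ≈ 6.97 kJ

Constant-volume legs do no work.
W(ii) = (382)(43.1 − 13.2) = 11422 J; W(iv) = (149)(13.2 − 43.1) = -4455 J.
W_net = 11422 − 4455 = 6967 J (the clockwise enclosed area).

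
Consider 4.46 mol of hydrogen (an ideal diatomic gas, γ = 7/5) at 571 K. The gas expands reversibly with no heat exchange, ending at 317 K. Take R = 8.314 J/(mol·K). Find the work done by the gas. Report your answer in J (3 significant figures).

Adiabatic ⇒ Q = 0, so W_by = −ΔU = nCᵥ(T₁ − T₂).
Cᵥ = 5R/2 = 20.79 J/(mol·K).
W = (4.46)(20.79)(571 − 317) = 23546 J.

W ≈ 23500 J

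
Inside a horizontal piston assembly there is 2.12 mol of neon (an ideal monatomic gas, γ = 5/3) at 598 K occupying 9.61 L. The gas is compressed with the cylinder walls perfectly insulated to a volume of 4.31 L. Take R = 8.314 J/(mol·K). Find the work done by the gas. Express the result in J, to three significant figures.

Adiabatic: TV^(γ−1) = const with γ = 5/3.
T₂ = T₁ (V₁/V₂)^(γ−1) = 598 × (9.61/4.31)^0.667 = 598 × 1.707 = 1021 K.
W_by = nCᵥ(T₁ − T₂) = (2.12)(12.47)(598 − 1021) = -11174 J.

W ≈ -11200 J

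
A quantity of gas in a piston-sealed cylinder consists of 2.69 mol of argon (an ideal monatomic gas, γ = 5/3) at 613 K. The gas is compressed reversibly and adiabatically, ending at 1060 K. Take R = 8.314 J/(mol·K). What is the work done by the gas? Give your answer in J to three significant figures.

Adiabatic ⇒ Q = 0, so W_by = −ΔU = nCᵥ(T₁ − T₂).
Cᵥ = 3R/2 = 12.47 J/(mol·K).
W = (2.69)(12.47)(613 − 1060) = -14996 J.

W ≈ -15000 J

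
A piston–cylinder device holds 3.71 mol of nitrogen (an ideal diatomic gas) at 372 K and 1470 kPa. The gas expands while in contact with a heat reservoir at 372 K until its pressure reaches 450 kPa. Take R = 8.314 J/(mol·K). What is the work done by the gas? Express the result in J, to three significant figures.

W ≈ 13600 J

Isothermal process: W = nRT ln(V₂/V₁) = nRT ln(P₁/P₂).
W = (3.71)(8.314)(372) × ln(1470/450)
  = 11474 × ln(3.267) = 11474 × 1.184
W_by_gas = 13583 J.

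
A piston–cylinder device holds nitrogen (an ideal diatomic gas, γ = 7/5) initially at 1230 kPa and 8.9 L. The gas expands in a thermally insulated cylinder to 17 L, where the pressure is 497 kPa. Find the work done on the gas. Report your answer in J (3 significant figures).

Adiabatic: W = (P₁V₁ − P₂V₂)/(γ − 1) with γ = 7/5.
P₁V₁ = 10947 J, P₂V₂ = 8449 J.
W = (10947 − 8449) / 0.4 = 6245 J.
Work on gas = −W_by = -6245 J.

W ≈ -6250 J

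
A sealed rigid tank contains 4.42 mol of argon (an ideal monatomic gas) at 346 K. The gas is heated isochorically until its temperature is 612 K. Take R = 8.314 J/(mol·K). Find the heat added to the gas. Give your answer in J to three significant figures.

Constant volume ⇒ W = 0, so Q = ΔU = nCᵥΔT with Cᵥ = 3R/2 = 12.47 J/(mol·K).
ΔU = (4.42)(12.47)(612 − 346) = 14662 J.

Q ≈ 14700 J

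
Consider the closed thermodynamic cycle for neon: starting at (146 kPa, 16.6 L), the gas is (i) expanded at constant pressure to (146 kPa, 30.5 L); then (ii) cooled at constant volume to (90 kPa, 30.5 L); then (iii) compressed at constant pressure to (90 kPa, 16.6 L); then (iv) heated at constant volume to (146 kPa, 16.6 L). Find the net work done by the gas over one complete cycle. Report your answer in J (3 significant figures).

Constant-volume legs do no work.
W(i) = (146)(30.5 − 16.6) = 2029 J; W(iii) = (90)(16.6 − 30.5) = -1251 J.
W_net = 2029 − 1251 = 778.4 J (the clockwise enclosed area).

W_net ≈ 778 J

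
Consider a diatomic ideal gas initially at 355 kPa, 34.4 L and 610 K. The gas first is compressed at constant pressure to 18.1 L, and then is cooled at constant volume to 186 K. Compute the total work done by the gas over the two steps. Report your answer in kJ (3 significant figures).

Step 1 (isobaric): W = PΔV = (355 kPa)(18.1 − 34.4 L) = -5786 J.
Step 2 (isochoric): W = 0 (constant volume).
W_total = -5786 + 0 = -5786 J.

W_total ≈ -5.79 kJ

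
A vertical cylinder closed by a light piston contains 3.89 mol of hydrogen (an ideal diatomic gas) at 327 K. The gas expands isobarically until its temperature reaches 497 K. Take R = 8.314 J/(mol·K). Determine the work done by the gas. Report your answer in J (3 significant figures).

Isobaric: W = P ΔV = nR ΔT.
W = (3.89)(8.314)(497 − 327) = 5498 J.

W ≈ 5500 J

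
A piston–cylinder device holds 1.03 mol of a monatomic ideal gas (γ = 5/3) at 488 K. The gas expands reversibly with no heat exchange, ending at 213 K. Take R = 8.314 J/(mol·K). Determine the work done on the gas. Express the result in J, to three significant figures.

W ≈ -3530 J

Adiabatic ⇒ Q = 0, so W_by = −ΔU = nCᵥ(T₁ − T₂).
Cᵥ = 3R/2 = 12.47 J/(mol·K).
W = (1.03)(12.47)(488 − 213) = 3532 J.
Work on gas = −W_by = -3532 J.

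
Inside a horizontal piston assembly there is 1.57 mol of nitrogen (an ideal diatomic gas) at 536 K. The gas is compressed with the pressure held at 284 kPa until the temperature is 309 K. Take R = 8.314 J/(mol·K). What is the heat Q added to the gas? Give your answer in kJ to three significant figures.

Q ≈ -10.4 kJ

Isobaric: W = nRΔT = (1.57)(8.314)(-227) = -2963 J.
ΔU = nCᵥΔT with Cᵥ = 5R/2: ΔU = (1.57)(20.79)(-227) = -7408 J.
Q = ΔU + W = -7408 − 2963 = -10371 J.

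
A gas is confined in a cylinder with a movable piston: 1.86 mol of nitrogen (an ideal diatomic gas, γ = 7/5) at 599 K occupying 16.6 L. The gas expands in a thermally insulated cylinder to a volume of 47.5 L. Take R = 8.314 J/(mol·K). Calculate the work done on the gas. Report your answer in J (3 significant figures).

Adiabatic: TV^(γ−1) = const with γ = 7/5.
T₂ = T₁ (V₁/V₂)^(γ−1) = 599 × (16.6/47.5)^0.4 = 599 × 0.6567 = 393.4 K.
W_by = nCᵥ(T₁ − T₂) = (1.86)(20.79)(599 − 393.4) = 7950 J.
Work on gas = −W_by = -7950 J.

W ≈ -7950 J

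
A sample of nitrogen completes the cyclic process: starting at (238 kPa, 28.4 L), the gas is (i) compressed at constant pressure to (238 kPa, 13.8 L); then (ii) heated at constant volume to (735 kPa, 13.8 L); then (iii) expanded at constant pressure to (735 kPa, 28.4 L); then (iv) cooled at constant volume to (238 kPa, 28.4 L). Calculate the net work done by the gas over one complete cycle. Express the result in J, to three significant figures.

W_net ≈ 7260 J

Constant-volume legs do no work.
W(i) = (238)(13.8 − 28.4) = -3475 J; W(iii) = (735)(28.4 − 13.8) = 10731 J.
W_net = -3475 + 10731 = 7256 J (the clockwise enclosed area).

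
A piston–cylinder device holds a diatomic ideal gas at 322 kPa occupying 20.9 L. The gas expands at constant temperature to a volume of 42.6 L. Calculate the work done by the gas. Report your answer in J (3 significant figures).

Isothermal: W = nRT ln(V₂/V₁) = P₁V₁ ln(V₂/V₁).
P₁V₁ = (322 kPa)(20.9 L) = 6730 J.
W = 6730 × ln(42.6/20.9) = 6730 × 0.7121
W_by_gas = 4792 J.

W ≈ 4790 J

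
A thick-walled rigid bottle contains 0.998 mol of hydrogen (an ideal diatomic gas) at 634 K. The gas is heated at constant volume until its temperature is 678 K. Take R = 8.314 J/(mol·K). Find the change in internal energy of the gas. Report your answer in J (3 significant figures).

Constant volume ⇒ W = 0, so Q = ΔU = nCᵥΔT with Cᵥ = 5R/2 = 20.79 J/(mol·K).
ΔU = (0.998)(20.79)(678 − 634) = 912.7 J.

ΔU ≈ 913 J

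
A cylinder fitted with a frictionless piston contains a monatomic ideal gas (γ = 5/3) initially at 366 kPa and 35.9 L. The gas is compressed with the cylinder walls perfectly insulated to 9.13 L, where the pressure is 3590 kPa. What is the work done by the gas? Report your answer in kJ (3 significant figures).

W ≈ -29.5 kJ

Adiabatic: W = (P₁V₁ − P₂V₂)/(γ − 1) with γ = 5/3.
P₁V₁ = 13139 J, P₂V₂ = 32777 J.
W = (13139 − 32777) / 0.6667 = -29456 J.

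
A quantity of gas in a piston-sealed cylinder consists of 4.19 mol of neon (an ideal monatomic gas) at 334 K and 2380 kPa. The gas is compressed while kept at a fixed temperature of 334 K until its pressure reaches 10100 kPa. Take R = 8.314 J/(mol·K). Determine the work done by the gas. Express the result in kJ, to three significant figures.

Isothermal process: W = nRT ln(V₂/V₁) = nRT ln(P₁/P₂).
W = (4.19)(8.314)(334) × ln(2380/10100)
  = 11635 × ln(0.2356) = 11635 × -1.445
W_by_gas = -16818 J.

W ≈ -16.8 kJ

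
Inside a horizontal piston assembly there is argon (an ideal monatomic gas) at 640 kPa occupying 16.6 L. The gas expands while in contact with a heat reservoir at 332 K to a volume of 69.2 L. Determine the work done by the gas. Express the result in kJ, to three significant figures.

Isothermal: W = nRT ln(V₂/V₁) = P₁V₁ ln(V₂/V₁).
P₁V₁ = (640 kPa)(16.6 L) = 10624 J.
W = 10624 × ln(69.2/16.6) = 10624 × 1.428
W_by_gas = 15167 J.

W ≈ 15.2 kJ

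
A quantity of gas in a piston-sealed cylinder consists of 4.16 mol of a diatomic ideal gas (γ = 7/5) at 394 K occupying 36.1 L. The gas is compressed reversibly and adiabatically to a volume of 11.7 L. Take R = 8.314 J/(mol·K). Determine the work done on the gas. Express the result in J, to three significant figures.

W ≈ 19400 J

Adiabatic: TV^(γ−1) = const with γ = 7/5.
T₂ = T₁ (V₁/V₂)^(γ−1) = 394 × (36.1/11.7)^0.4 = 394 × 1.569 = 618.3 K.
W_by = nCᵥ(T₁ − T₂) = (4.16)(20.79)(394 − 618.3) = -19397 J.
Work on gas = −W_by = 19397 J.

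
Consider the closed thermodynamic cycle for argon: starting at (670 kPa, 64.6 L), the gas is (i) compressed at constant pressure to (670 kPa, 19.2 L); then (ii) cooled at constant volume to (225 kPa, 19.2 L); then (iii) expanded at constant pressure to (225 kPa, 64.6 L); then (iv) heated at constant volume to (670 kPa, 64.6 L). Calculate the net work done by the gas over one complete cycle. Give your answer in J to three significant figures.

Constant-volume legs do no work.
W(i) = (670)(19.2 − 64.6) = -30418 J; W(iii) = (225)(64.6 − 19.2) = 10215 J.
W_net = -30418 + 10215 = -20203 J (the counter-clockwise enclosed area).

W_net ≈ -20200 J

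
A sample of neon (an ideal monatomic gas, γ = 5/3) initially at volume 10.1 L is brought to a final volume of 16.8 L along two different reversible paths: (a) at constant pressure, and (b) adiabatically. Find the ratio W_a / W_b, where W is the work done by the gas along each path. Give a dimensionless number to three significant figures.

W_a / W_b ≈ 1.54

Path (a) isobaric: W = P₁(V₂ − V₁) → W_a/(P₁V₁) = 0.6634.
Path (b) adiabatic: W = P₁V₁(1 − (V₁/V₂)^(γ−1))/(γ−1) → W_b/(P₁V₁) = 0.4315.
W_a / W_b = 0.6634 / 0.4315 = 1.537.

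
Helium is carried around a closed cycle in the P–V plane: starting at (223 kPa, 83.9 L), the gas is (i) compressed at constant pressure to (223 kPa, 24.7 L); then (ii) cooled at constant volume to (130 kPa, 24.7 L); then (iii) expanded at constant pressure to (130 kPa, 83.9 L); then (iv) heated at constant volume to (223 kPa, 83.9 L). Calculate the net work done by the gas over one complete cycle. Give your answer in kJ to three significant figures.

Constant-volume legs do no work.
W(i) = (223)(24.7 − 83.9) = -13202 J; W(iii) = (130)(83.9 − 24.7) = 7696 J.
W_net = -13202 + 7696 = -5506 J (the counter-clockwise enclosed area).

W_net ≈ -5.51 kJ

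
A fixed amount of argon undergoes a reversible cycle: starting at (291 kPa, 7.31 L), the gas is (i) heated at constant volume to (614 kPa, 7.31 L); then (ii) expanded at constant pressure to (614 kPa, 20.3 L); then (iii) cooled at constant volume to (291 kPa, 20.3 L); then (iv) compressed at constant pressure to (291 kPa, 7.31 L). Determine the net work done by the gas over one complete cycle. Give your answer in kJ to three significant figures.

Constant-volume legs do no work.
W(ii) = (614)(20.3 − 7.31) = 7976 J; W(iv) = (291)(7.31 − 20.3) = -3780 J.
W_net = 7976 − 3780 = 4196 J (the clockwise enclosed area).

W_net ≈ 4.20 kJ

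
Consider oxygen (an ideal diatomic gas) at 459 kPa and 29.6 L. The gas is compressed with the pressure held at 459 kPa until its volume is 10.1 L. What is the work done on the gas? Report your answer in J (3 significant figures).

W ≈ 8950 J

Isobaric: W = P ΔV.
W = (459 kPa)(10.1 − 29.6 L) = (459)(-19.5) = -8950 J.
Work on gas = −W_by = 8950 J.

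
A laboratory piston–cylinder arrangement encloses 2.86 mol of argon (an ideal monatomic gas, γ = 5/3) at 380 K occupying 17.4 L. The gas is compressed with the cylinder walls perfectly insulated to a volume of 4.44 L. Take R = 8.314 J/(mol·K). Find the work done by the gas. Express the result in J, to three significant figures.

W ≈ -20100 J

Adiabatic: TV^(γ−1) = const with γ = 5/3.
T₂ = T₁ (V₁/V₂)^(γ−1) = 380 × (17.4/4.44)^0.667 = 380 × 2.486 = 944.6 K.
W_by = nCᵥ(T₁ − T₂) = (2.86)(12.47)(380 − 944.6) = -20136 J.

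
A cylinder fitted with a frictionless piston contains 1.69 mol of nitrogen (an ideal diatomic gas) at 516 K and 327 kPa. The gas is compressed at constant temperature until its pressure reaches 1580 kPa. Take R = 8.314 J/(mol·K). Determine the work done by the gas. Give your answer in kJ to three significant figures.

Isothermal process: W = nRT ln(V₂/V₁) = nRT ln(P₁/P₂).
W = (1.69)(8.314)(516) × ln(327/1580)
  = 7250 × ln(0.207) = 7250 × -1.575
W_by_gas = -11421 J.

W ≈ -11.4 kJ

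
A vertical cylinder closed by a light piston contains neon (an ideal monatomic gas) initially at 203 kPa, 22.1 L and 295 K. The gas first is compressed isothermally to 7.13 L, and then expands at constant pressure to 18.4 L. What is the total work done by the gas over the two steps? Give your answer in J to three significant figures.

W_total ≈ 2020 J

Step 1 (isothermal): W = P₁V₁ ln(V₂/V₁) = (4486) ln(7.13/22.1) = -5075 J.
After step 1: P = 629.2 kPa, V = 7.13 L, T = 295 K.
Step 2 (isobaric): W = PΔV = (629.2 kPa)(18.4 − 7.13 L) = 7091 J.
W_total = -5075 + 7091 = 2016 J.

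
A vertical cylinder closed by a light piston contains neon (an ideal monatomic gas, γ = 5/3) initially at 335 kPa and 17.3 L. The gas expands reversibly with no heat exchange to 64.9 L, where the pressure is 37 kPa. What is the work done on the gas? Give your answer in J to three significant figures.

Adiabatic: W = (P₁V₁ − P₂V₂)/(γ − 1) with γ = 5/3.
P₁V₁ = 5796 J, P₂V₂ = 2401 J.
W = (5796 − 2401) / 0.6667 = 5091 J.
Work on gas = −W_by = -5091 J.

W ≈ -5090 J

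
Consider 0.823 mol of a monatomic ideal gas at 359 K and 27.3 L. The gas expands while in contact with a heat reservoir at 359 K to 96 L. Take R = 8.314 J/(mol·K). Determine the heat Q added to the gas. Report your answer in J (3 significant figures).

Q ≈ 3090 J

Isothermal ⇒ ΔU = 0, so Q = W = nRT ln(V₂/V₁).
Q = (0.823)(8.314)(359) ln(96/27.3) = 2456 × 1.257 = 3089 J.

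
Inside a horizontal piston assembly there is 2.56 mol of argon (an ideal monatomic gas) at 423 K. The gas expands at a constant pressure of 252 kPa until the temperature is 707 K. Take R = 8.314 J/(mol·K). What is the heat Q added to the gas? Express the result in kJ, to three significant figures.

Q ≈ 15.1 kJ

Isobaric: W = nRΔT = (2.56)(8.314)(284) = 6045 J.
ΔU = nCᵥΔT with Cᵥ = 3R/2: ΔU = (2.56)(12.47)(284) = 9067 J.
Q = ΔU + W = 9067 + 6045 = 15112 J.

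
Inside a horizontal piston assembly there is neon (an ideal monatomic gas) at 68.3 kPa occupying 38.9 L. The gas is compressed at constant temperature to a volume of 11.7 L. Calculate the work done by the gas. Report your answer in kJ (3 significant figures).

Isothermal: W = nRT ln(V₂/V₁) = P₁V₁ ln(V₂/V₁).
P₁V₁ = (68.3 kPa)(38.9 L) = 2657 J.
W = 2657 × ln(11.7/38.9) = 2657 × -1.201
W_by_gas = -3192 J.

W ≈ -3.19 kJ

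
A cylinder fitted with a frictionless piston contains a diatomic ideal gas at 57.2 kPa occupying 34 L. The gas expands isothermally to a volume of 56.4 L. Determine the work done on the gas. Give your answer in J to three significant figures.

W ≈ -984 J

Isothermal: W = nRT ln(V₂/V₁) = P₁V₁ ln(V₂/V₁).
P₁V₁ = (57.2 kPa)(34 L) = 1945 J.
W = 1945 × ln(56.4/34) = 1945 × 0.5061
W_by_gas = 984.3 J; work on gas = −W_by = -984.3 J.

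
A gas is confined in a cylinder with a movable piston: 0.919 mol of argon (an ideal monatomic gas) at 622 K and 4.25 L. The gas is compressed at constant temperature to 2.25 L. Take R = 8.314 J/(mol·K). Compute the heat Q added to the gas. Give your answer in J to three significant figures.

Isothermal ⇒ ΔU = 0, so Q = W = nRT ln(V₂/V₁).
Q = (0.919)(8.314)(622) ln(2.25/4.25) = 4752 × -0.636 = -3022 J.

Q ≈ -3020 J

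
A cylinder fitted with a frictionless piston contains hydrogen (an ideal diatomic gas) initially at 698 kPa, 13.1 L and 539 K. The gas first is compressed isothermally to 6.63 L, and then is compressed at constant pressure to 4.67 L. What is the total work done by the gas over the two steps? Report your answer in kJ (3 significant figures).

W_total ≈ -8.93 kJ

Step 1 (isothermal): W = P₁V₁ ln(V₂/V₁) = (9144) ln(6.63/13.1) = -6227 J.
After step 1: P = 1379 kPa, V = 6.63 L, T = 539 K.
Step 2 (isobaric): W = PΔV = (1379 kPa)(4.67 − 6.63 L) = -2703 J.
W_total = -6227 − 2703 = -8930 J.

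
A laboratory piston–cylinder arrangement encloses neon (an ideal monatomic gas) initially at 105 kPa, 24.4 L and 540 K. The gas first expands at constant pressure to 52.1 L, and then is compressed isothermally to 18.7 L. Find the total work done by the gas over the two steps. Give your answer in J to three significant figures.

Step 1 (isobaric): W = PΔV = (105 kPa)(52.1 − 24.4 L) = 2909 J.
After step 1: P = 105 kPa, V = 52.1 L, T = 1153 K.
Step 2 (isothermal): W = P₁V₁ ln(V₂/V₁) = (5470) ln(18.7/52.1) = -5605 J.
W_total = 2909 − 5605 = -2697 J.

W_total ≈ -2700 J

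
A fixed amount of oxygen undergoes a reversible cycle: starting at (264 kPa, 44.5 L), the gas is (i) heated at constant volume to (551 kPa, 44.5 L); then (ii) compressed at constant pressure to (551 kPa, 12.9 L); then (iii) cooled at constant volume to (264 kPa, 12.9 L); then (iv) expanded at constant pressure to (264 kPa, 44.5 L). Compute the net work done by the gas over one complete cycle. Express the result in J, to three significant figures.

Constant-volume legs do no work.
W(ii) = (551)(12.9 − 44.5) = -17412 J; W(iv) = (264)(44.5 − 12.9) = 8342 J.
W_net = -17412 + 8342 = -9069 J (the counter-clockwise enclosed area).

W_net ≈ -9070 J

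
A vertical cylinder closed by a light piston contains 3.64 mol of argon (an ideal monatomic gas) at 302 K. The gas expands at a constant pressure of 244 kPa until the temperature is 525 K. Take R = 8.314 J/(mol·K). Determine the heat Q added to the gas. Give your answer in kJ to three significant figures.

Q ≈ 16.9 kJ

Isobaric: W = nRΔT = (3.64)(8.314)(223) = 6749 J.
ΔU = nCᵥΔT with Cᵥ = 3R/2: ΔU = (3.64)(12.47)(223) = 10123 J.
Q = ΔU + W = 10123 + 6749 = 16872 J.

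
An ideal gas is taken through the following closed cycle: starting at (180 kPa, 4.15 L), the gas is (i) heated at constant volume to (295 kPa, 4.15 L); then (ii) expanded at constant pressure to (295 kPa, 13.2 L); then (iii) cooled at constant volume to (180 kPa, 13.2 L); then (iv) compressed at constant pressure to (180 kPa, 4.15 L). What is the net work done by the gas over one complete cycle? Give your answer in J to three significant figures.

W_net ≈ 1040 J

Constant-volume legs do no work.
W(ii) = (295)(13.2 − 4.15) = 2670 J; W(iv) = (180)(4.15 − 13.2) = -1629 J.
W_net = 2670 − 1629 = 1041 J (the clockwise enclosed area).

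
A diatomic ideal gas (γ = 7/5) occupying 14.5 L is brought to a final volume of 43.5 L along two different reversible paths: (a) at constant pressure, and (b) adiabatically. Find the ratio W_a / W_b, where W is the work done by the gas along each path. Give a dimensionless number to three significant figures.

W_a / W_b ≈ 2.25

Path (a) isobaric: W = P₁(V₂ − V₁) → W_a/(P₁V₁) = 2.
Path (b) adiabatic: W = P₁V₁(1 − (V₁/V₂)^(γ−1))/(γ−1) → W_b/(P₁V₁) = 0.889.
W_a / W_b = 2 / 0.889 = 2.25.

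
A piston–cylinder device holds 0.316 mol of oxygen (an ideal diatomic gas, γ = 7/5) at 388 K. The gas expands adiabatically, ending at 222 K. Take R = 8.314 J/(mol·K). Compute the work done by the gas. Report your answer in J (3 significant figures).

W ≈ 1090 J

Adiabatic ⇒ Q = 0, so W_by = −ΔU = nCᵥ(T₁ − T₂).
Cᵥ = 5R/2 = 20.79 J/(mol·K).
W = (0.316)(20.79)(388 − 222) = 1090 J.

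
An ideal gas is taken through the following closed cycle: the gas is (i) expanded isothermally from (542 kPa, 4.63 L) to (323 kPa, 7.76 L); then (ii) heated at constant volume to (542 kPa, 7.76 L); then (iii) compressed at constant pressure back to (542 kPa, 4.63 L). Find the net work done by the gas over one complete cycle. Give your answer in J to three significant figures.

W_net ≈ -401 J

Leg (i): W = PᵢVᵢ ln(V_f/Vᵢ) = (2509) ln(7.76/4.63) = 1296 J.
Leg (ii): W = 0.
Leg (iii): W = PΔV = (542)(4.63 − 7.76) = -1696 J.
W_net = 1296 − 1696 = -400.5 J.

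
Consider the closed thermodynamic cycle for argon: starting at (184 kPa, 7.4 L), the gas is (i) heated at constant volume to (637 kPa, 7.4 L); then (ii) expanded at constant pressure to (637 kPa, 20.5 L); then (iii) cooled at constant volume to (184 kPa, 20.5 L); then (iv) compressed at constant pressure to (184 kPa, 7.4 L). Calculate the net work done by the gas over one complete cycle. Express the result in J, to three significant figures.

Constant-volume legs do no work.
W(ii) = (637)(20.5 − 7.4) = 8345 J; W(iv) = (184)(7.4 − 20.5) = -2410 J.
W_net = 8345 − 2410 = 5934 J (the clockwise enclosed area).

W_net ≈ 5930 J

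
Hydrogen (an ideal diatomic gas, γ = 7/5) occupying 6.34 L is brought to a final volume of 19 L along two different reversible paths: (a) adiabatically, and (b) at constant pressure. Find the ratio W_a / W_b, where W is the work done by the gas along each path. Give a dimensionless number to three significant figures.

Path (a) adiabatic: W = P₁V₁(1 − (V₁/V₂)^(γ−1))/(γ−1) → W_a/(P₁V₁) = 0.8883.
Path (b) isobaric: W = P₁(V₂ − V₁) → W_b/(P₁V₁) = 1.997.
W_a / W_b = 0.8883 / 1.997 = 0.4449.

W_a / W_b ≈ 0.445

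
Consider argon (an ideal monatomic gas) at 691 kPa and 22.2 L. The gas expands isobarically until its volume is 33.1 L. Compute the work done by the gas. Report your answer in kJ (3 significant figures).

W ≈ 7.53 kJ

Isobaric: W = P ΔV.
W = (691 kPa)(33.1 − 22.2 L) = (691)(10.9) = 7532 J.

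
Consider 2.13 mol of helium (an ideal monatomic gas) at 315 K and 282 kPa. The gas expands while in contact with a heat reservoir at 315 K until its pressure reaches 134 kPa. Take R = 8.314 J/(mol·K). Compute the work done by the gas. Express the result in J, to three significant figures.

Isothermal process: W = nRT ln(V₂/V₁) = nRT ln(P₁/P₂).
W = (2.13)(8.314)(315) × ln(282/134)
  = 5578 × ln(2.104) = 5578 × 0.7441
W_by_gas = 4151 J.

W ≈ 4150 J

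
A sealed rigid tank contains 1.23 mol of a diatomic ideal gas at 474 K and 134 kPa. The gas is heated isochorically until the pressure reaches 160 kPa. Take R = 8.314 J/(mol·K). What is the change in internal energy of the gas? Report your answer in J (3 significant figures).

Constant volume ⇒ W = 0, so Q = ΔU = nCᵥΔT with Cᵥ = 5R/2 = 20.79 J/(mol·K).
At constant V, T₂/T₁ = P₂/P₁ ⇒ ΔT = T₁(P₂/P₁ − 1) = 474·(160/134 − 1) = 91.97 K.
ΔU = (1.23)(20.79)(91.97) = 2351 J.

ΔU ≈ 2350 J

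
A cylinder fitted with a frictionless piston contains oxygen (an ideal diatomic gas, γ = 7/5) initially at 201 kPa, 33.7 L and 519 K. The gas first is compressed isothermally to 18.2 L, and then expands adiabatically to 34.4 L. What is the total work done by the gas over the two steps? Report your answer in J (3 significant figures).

W_total ≈ -366 J

Step 1 (isothermal): W = P₁V₁ ln(V₂/V₁) = (6774) ln(18.2/33.7) = -4173 J.
After step 1: P = 372.2 kPa, V = 18.2 L, T = 519 K.
Step 2 (adiabatic): W = (P₁V₁ − P₂V₂)/(γ−1) = (6774 − 5251)/0.4 = 3807 J.
W_total = -4173 + 3807 = -366 J.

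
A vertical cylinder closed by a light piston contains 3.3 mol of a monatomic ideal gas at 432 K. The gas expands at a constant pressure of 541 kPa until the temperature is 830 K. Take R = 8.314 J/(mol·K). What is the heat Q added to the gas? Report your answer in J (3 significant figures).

Isobaric: W = nRΔT = (3.3)(8.314)(398) = 10920 J.
ΔU = nCᵥΔT with Cᵥ = 3R/2: ΔU = (3.3)(12.47)(398) = 16379 J.
Q = ΔU + W = 16379 + 10920 = 27299 J.

Q ≈ 27300 J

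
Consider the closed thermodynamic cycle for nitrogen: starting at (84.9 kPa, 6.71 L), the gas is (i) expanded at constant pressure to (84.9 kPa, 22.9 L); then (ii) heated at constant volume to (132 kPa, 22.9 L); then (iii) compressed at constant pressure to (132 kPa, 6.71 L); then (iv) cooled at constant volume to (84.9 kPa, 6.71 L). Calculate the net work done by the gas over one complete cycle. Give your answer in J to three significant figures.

W_net ≈ -763 J

Constant-volume legs do no work.
W(i) = (84.9)(22.9 − 6.71) = 1375 J; W(iii) = (132)(6.71 − 22.9) = -2137 J.
W_net = 1375 − 2137 = -762.5 J (the counter-clockwise enclosed area).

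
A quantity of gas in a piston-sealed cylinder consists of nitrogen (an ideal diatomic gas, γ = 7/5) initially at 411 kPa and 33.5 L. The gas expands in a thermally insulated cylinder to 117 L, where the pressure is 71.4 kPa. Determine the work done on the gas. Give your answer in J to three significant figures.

W ≈ -13500 J

Adiabatic: W = (P₁V₁ − P₂V₂)/(γ − 1) with γ = 7/5.
P₁V₁ = 13768 J, P₂V₂ = 8354 J.
W = (13768 − 8354) / 0.4 = 13537 J.
Work on gas = −W_by = -13537 J.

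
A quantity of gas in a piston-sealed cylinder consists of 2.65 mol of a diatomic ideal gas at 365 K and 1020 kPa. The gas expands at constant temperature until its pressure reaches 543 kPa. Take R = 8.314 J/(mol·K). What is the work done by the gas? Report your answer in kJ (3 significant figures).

Isothermal process: W = nRT ln(V₂/V₁) = nRT ln(P₁/P₂).
W = (2.65)(8.314)(365) × ln(1020/543)
  = 8042 × ln(1.878) = 8042 × 0.6304
W_by_gas = 5070 J.

W ≈ 5.07 kJ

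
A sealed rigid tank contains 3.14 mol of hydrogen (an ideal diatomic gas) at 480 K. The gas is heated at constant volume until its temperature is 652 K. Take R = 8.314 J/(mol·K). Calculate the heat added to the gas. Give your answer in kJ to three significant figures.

Q ≈ 11.2 kJ

Constant volume ⇒ W = 0, so Q = ΔU = nCᵥΔT with Cᵥ = 5R/2 = 20.79 J/(mol·K).
ΔU = (3.14)(20.79)(652 − 480) = 11226 J.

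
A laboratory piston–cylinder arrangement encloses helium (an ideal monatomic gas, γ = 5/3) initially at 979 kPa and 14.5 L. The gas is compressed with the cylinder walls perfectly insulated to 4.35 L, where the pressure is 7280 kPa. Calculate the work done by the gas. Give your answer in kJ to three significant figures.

W ≈ -26.2 kJ

Adiabatic: W = (P₁V₁ − P₂V₂)/(γ − 1) with γ = 5/3.
P₁V₁ = 14196 J, P₂V₂ = 31668 J.
W = (14196 − 31668) / 0.6667 = -26209 J.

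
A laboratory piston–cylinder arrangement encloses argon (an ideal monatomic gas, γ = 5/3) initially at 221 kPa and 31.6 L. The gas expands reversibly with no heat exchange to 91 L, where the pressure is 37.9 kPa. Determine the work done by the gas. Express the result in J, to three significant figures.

W ≈ 5300 J

Adiabatic: W = (P₁V₁ − P₂V₂)/(γ − 1) with γ = 5/3.
P₁V₁ = 6984 J, P₂V₂ = 3449 J.
W = (6984 − 3449) / 0.6667 = 5302 J.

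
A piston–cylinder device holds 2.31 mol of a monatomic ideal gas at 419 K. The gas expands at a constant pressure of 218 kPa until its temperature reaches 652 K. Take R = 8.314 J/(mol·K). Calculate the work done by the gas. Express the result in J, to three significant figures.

Isobaric: W = P ΔV = nR ΔT.
W = (2.31)(8.314)(652 − 419) = 4475 J.

W ≈ 4470 J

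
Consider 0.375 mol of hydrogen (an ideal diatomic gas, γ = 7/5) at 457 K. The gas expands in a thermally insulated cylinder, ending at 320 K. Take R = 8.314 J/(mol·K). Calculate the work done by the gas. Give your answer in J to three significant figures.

Adiabatic ⇒ Q = 0, so W_by = −ΔU = nCᵥ(T₁ − T₂).
Cᵥ = 5R/2 = 20.79 J/(mol·K).
W = (0.375)(20.79)(457 − 320) = 1068 J.

W ≈ 1070 J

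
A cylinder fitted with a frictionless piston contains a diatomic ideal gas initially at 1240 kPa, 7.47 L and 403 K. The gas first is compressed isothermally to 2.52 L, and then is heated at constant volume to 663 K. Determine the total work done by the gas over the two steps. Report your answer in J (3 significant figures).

Step 1 (isothermal): W = P₁V₁ ln(V₂/V₁) = (9263) ln(2.52/7.47) = -10065 J.
Step 2 (isochoric): W = 0 (constant volume).
W_total = -10065 + 0 = -10065 J.

W_total ≈ -10100 J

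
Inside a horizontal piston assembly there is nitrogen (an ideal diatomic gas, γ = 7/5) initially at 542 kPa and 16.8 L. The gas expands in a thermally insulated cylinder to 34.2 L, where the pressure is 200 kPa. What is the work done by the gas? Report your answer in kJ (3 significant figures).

W ≈ 5.66 kJ

Adiabatic: W = (P₁V₁ − P₂V₂)/(γ − 1) with γ = 7/5.
P₁V₁ = 9106 J, P₂V₂ = 6840 J.
W = (9106 − 6840) / 0.4 = 5664 J.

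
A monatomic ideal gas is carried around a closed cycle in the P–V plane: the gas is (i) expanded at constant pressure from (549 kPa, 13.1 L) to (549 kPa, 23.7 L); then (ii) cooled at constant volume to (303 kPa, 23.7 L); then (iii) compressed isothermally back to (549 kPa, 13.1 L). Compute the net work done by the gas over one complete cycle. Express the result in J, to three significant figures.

W_net ≈ 1560 J

Leg (i): W = PΔV = (549)(23.7 − 13.1) = 5819 J.
Leg (ii): W = 0.
Leg (iii): W = PᵢVᵢ ln(V_f/Vᵢ) = (7181) ln(13.1/23.7) = -4257 J.
W_net = 5819 − 4257 = 1562 J.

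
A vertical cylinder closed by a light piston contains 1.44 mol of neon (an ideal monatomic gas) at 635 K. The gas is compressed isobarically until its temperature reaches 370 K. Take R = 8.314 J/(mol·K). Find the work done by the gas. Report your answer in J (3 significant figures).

W ≈ -3170 J

Isobaric: W = P ΔV = nR ΔT.
W = (1.44)(8.314)(370 − 635) = -3173 J.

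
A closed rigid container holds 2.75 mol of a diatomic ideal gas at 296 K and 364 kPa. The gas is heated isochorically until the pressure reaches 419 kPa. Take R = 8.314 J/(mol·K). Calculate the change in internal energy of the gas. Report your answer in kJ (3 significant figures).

ΔU ≈ 2.56 kJ

Constant volume ⇒ W = 0, so Q = ΔU = nCᵥΔT with Cᵥ = 5R/2 = 20.79 J/(mol·K).
At constant V, T₂/T₁ = P₂/P₁ ⇒ ΔT = T₁(P₂/P₁ − 1) = 296·(419/364 − 1) = 44.73 K.
ΔU = (2.75)(20.79)(44.73) = 2556 J.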